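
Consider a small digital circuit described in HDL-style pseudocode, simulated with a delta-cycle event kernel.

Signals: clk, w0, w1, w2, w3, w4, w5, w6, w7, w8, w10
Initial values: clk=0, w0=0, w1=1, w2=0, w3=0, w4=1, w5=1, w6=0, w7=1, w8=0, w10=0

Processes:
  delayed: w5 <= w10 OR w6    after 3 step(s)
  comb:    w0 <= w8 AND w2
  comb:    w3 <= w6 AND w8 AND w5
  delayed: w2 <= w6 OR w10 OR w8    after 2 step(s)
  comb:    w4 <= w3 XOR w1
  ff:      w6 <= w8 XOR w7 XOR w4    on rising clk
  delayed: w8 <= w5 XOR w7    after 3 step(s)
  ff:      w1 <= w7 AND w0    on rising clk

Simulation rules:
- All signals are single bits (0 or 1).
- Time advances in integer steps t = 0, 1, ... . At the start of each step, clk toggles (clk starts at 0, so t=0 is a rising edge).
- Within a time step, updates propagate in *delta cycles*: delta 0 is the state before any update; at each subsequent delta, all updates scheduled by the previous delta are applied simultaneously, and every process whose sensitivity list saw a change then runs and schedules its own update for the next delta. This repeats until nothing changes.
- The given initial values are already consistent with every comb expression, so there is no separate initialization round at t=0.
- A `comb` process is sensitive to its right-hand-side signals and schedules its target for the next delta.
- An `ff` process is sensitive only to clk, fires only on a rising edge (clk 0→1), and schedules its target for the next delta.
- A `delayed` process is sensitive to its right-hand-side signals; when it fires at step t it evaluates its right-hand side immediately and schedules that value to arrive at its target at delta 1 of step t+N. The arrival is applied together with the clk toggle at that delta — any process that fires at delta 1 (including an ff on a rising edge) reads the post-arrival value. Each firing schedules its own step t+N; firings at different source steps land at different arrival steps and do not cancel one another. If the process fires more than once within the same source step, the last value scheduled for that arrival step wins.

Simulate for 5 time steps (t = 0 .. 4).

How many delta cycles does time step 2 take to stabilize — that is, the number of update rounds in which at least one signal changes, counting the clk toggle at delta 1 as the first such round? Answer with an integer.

t=0 Δ0: w0=0 w8=0 w4=1 w3=0 w10=0 w5=1 w7=1 w6=0 w2=0 w1=1 clk=0
  Δ1: clk:0→1
  Δ2: w1:1→0
  Δ3: w4:1→0
  (3Δ to stable)
t=1 Δ0: w0=0 w8=0 w4=0 w3=0 w10=0 w5=1 w7=1 w6=0 w2=0 w1=0 clk=1
  Δ1: clk:1→0
  (1Δ to stable)
t=2 Δ0: w0=0 w8=0 w4=0 w3=0 w10=0 w5=1 w7=1 w6=0 w2=0 w1=0 clk=0
  Δ1: clk:0→1
  Δ2: w6:0→1
  (2Δ to stable)
t=3 Δ0: w0=0 w8=0 w4=0 w3=0 w10=0 w5=1 w7=1 w6=1 w2=0 w1=0 clk=1
  Δ1: clk:1→0
  (1Δ to stable)
t=4 Δ0: w0=0 w8=0 w4=0 w3=0 w10=0 w5=1 w7=1 w6=1 w2=0 w1=0 clk=0
  Δ1: w2:0→1, clk:0→1
  (1Δ to stable)

2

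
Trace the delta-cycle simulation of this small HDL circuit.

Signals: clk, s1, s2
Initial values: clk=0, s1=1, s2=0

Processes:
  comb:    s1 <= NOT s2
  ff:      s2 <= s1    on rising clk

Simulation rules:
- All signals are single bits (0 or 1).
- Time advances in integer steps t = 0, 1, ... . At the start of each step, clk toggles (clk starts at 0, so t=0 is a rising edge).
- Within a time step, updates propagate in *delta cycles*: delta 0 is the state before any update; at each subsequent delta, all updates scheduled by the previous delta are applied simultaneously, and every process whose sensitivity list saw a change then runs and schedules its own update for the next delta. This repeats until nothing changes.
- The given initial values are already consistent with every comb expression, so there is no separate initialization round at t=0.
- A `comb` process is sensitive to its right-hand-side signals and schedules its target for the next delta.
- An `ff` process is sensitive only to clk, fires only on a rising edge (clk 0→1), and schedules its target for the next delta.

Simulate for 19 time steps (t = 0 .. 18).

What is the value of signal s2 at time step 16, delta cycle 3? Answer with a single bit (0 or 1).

1

t0.Δ0 s1=1 clk=0 s2=0
t0.Δ1 s1=1 clk=1 s2=0
t0.Δ2 s1=1 clk=1 s2=1
t0.Δ3 s1=0 clk=1 s2=1
t1.Δ0 s1=0 clk=1 s2=1
t1.Δ1 s1=0 clk=0 s2=1
t2.Δ0 s1=0 clk=0 s2=1
t2.Δ1 s1=0 clk=1 s2=1
t2.Δ2 s1=0 clk=1 s2=0
t2.Δ3 s1=1 clk=1 s2=0
t3.Δ0 s1=1 clk=1 s2=0
t3.Δ1 s1=1 clk=0 s2=0
t4.Δ0 s1=1 clk=0 s2=0
t4.Δ1 s1=1 clk=1 s2=0
t4.Δ2 s1=1 clk=1 s2=1
t4.Δ3 s1=0 clk=1 s2=1
t5.Δ0 s1=0 clk=1 s2=1
t5.Δ1 s1=0 clk=0 s2=1
t6.Δ0 s1=0 clk=0 s2=1
t6.Δ1 s1=0 clk=1 s2=1
t6.Δ2 s1=0 clk=1 s2=0
t6.Δ3 s1=1 clk=1 s2=0
t7.Δ0 s1=1 clk=1 s2=0
t7.Δ1 s1=1 clk=0 s2=0
t8.Δ0 s1=1 clk=0 s2=0
t8.Δ1 s1=1 clk=1 s2=0
t8.Δ2 s1=1 clk=1 s2=1
t8.Δ3 s1=0 clk=1 s2=1
t9.Δ0 s1=0 clk=1 s2=1
t9.Δ1 s1=0 clk=0 s2=1
t10.Δ0 s1=0 clk=0 s2=1
t10.Δ1 s1=0 clk=1 s2=1
t10.Δ2 s1=0 clk=1 s2=0
t10.Δ3 s1=1 clk=1 s2=0
t11.Δ0 s1=1 clk=1 s2=0
t11.Δ1 s1=1 clk=0 s2=0
t12.Δ0 s1=1 clk=0 s2=0
t12.Δ1 s1=1 clk=1 s2=0
t12.Δ2 s1=1 clk=1 s2=1
t12.Δ3 s1=0 clk=1 s2=1
t13.Δ0 s1=0 clk=1 s2=1
t13.Δ1 s1=0 clk=0 s2=1
t14.Δ0 s1=0 clk=0 s2=1
t14.Δ1 s1=0 clk=1 s2=1
t14.Δ2 s1=0 clk=1 s2=0
t14.Δ3 s1=1 clk=1 s2=0
t15.Δ0 s1=1 clk=1 s2=0
t15.Δ1 s1=1 clk=0 s2=0
t16.Δ0 s1=1 clk=0 s2=0
t16.Δ1 s1=1 clk=1 s2=0
t16.Δ2 s1=1 clk=1 s2=1
t16.Δ3 s1=0 clk=1 s2=1
t17.Δ0 s1=0 clk=1 s2=1
t17.Δ1 s1=0 clk=0 s2=1
t18.Δ0 s1=0 clk=0 s2=1
t18.Δ1 s1=0 clk=1 s2=1
t18.Δ2 s1=0 clk=1 s2=0
t18.Δ3 s1=1 clk=1 s2=0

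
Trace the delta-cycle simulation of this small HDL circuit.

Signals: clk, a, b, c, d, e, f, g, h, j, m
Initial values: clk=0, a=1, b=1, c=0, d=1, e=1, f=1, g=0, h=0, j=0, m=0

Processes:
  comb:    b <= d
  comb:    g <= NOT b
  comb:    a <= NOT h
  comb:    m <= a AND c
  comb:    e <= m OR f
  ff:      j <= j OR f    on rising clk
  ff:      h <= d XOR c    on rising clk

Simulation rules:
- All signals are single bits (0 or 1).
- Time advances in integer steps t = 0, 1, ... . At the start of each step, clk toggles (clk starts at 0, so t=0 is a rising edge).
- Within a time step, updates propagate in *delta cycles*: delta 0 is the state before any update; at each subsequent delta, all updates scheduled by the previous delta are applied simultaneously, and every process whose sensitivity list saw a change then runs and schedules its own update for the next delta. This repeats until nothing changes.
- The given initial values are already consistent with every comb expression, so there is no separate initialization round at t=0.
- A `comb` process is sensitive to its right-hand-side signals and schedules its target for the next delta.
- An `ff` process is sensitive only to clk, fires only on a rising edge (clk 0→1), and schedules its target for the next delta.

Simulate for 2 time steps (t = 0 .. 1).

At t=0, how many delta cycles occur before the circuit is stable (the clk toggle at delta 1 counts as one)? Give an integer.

t=0 Δ0: e=1 j=0 d=1 f=1 a=1 c=0 h=0 m=0 g=0 b=1 clk=0
  Δ1: clk:0→1
  Δ2: j:0→1, h:0→1
  Δ3: a:1→0
  (3Δ to stable)
t=1 Δ0: e=1 j=1 d=1 f=1 a=0 c=0 h=1 m=0 g=0 b=1 clk=1
  Δ1: clk:1→0
  (1Δ to stable)

3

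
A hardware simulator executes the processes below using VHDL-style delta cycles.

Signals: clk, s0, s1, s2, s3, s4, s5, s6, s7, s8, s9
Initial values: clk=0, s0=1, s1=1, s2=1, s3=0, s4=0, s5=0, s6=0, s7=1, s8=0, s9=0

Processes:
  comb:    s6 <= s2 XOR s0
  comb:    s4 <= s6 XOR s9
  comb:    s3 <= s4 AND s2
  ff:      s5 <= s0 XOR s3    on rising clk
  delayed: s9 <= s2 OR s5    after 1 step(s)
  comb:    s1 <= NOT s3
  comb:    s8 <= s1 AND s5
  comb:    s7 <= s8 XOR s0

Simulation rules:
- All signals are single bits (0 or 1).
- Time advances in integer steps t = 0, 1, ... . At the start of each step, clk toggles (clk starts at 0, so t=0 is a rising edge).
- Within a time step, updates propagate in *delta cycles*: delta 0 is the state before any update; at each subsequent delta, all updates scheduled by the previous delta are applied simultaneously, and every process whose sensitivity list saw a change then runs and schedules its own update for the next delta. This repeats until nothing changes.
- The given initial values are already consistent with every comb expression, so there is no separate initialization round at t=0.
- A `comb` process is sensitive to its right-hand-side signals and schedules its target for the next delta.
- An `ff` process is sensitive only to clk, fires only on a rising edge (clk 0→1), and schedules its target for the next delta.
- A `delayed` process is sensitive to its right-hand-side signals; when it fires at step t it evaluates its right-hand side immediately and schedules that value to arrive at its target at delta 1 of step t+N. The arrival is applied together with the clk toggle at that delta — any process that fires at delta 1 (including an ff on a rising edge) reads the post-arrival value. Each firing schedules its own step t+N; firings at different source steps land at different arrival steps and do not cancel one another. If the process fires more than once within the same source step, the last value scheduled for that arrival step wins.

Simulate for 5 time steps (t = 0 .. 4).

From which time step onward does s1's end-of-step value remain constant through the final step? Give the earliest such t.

[bits: clk,s7,s2,s0,s9,s5,s6,s3,s4,s1,s8]
t=0: Δ0=01110000010 Δ1=11110000010 Δ2=11110100010 Δ3=11110100011 Δ4=10110100011 | 4Δ
t=1: Δ0=10110100011 Δ1=00111100011 Δ2=00111100111 Δ3=00111101111 Δ4=00111101101 Δ5=00111101100 Δ6=01111101100 | 6Δ
t=2: Δ0=01111101100 Δ1=11111101100 Δ2=11111001100 | 2Δ
t=3: Δ0=11111001100 Δ1=01111001100 | 1Δ
t=4: Δ0=01111001100 Δ1=11111001100 | 1Δ

1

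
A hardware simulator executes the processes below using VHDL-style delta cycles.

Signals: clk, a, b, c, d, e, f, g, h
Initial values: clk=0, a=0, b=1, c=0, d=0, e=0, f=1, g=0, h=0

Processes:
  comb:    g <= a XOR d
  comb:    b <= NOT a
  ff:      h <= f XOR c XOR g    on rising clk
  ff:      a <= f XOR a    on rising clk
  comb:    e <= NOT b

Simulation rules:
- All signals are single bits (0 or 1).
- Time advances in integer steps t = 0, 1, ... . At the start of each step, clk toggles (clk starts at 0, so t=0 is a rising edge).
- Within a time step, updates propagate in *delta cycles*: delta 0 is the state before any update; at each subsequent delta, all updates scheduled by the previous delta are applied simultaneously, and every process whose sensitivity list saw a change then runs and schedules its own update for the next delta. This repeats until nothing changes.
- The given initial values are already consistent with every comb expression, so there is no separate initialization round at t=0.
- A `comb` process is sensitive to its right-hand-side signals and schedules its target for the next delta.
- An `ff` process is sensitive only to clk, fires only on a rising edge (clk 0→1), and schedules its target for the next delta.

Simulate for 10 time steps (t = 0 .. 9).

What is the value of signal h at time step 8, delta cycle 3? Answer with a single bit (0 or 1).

t0.Δ0 g=0 f=1 d=0 h=0 a=0 c=0 b=1 clk=0 e=0
t0.Δ1 g=0 f=1 d=0 h=0 a=0 c=0 b=1 clk=1 e=0
t0.Δ2 g=0 f=1 d=0 h=1 a=1 c=0 b=1 clk=1 e=0
t0.Δ3 g=1 f=1 d=0 h=1 a=1 c=0 b=0 clk=1 e=0
t0.Δ4 g=1 f=1 d=0 h=1 a=1 c=0 b=0 clk=1 e=1
t1.Δ0 g=1 f=1 d=0 h=1 a=1 c=0 b=0 clk=1 e=1
t1.Δ1 g=1 f=1 d=0 h=1 a=1 c=0 b=0 clk=0 e=1
t2.Δ0 g=1 f=1 d=0 h=1 a=1 c=0 b=0 clk=0 e=1
t2.Δ1 g=1 f=1 d=0 h=1 a=1 c=0 b=0 clk=1 e=1
t2.Δ2 g=1 f=1 d=0 h=0 a=0 c=0 b=0 clk=1 e=1
t2.Δ3 g=0 f=1 d=0 h=0 a=0 c=0 b=1 clk=1 e=1
t2.Δ4 g=0 f=1 d=0 h=0 a=0 c=0 b=1 clk=1 e=0
t3.Δ0 g=0 f=1 d=0 h=0 a=0 c=0 b=1 clk=1 e=0
t3.Δ1 g=0 f=1 d=0 h=0 a=0 c=0 b=1 clk=0 e=0
t4.Δ0 g=0 f=1 d=0 h=0 a=0 c=0 b=1 clk=0 e=0
t4.Δ1 g=0 f=1 d=0 h=0 a=0 c=0 b=1 clk=1 e=0
t4.Δ2 g=0 f=1 d=0 h=1 a=1 c=0 b=1 clk=1 e=0
t4.Δ3 g=1 f=1 d=0 h=1 a=1 c=0 b=0 clk=1 e=0
t4.Δ4 g=1 f=1 d=0 h=1 a=1 c=0 b=0 clk=1 e=1
t5.Δ0 g=1 f=1 d=0 h=1 a=1 c=0 b=0 clk=1 e=1
t5.Δ1 g=1 f=1 d=0 h=1 a=1 c=0 b=0 clk=0 e=1
t6.Δ0 g=1 f=1 d=0 h=1 a=1 c=0 b=0 clk=0 e=1
t6.Δ1 g=1 f=1 d=0 h=1 a=1 c=0 b=0 clk=1 e=1
t6.Δ2 g=1 f=1 d=0 h=0 a=0 c=0 b=0 clk=1 e=1
t6.Δ3 g=0 f=1 d=0 h=0 a=0 c=0 b=1 clk=1 e=1
t6.Δ4 g=0 f=1 d=0 h=0 a=0 c=0 b=1 clk=1 e=0
t7.Δ0 g=0 f=1 d=0 h=0 a=0 c=0 b=1 clk=1 e=0
t7.Δ1 g=0 f=1 d=0 h=0 a=0 c=0 b=1 clk=0 e=0
t8.Δ0 g=0 f=1 d=0 h=0 a=0 c=0 b=1 clk=0 e=0
t8.Δ1 g=0 f=1 d=0 h=0 a=0 c=0 b=1 clk=1 e=0
t8.Δ2 g=0 f=1 d=0 h=1 a=1 c=0 b=1 clk=1 e=0
t8.Δ3 g=1 f=1 d=0 h=1 a=1 c=0 b=0 clk=1 e=0
t8.Δ4 g=1 f=1 d=0 h=1 a=1 c=0 b=0 clk=1 e=1
t9.Δ0 g=1 f=1 d=0 h=1 a=1 c=0 b=0 clk=1 e=1
t9.Δ1 g=1 f=1 d=0 h=1 a=1 c=0 b=0 clk=0 e=1

1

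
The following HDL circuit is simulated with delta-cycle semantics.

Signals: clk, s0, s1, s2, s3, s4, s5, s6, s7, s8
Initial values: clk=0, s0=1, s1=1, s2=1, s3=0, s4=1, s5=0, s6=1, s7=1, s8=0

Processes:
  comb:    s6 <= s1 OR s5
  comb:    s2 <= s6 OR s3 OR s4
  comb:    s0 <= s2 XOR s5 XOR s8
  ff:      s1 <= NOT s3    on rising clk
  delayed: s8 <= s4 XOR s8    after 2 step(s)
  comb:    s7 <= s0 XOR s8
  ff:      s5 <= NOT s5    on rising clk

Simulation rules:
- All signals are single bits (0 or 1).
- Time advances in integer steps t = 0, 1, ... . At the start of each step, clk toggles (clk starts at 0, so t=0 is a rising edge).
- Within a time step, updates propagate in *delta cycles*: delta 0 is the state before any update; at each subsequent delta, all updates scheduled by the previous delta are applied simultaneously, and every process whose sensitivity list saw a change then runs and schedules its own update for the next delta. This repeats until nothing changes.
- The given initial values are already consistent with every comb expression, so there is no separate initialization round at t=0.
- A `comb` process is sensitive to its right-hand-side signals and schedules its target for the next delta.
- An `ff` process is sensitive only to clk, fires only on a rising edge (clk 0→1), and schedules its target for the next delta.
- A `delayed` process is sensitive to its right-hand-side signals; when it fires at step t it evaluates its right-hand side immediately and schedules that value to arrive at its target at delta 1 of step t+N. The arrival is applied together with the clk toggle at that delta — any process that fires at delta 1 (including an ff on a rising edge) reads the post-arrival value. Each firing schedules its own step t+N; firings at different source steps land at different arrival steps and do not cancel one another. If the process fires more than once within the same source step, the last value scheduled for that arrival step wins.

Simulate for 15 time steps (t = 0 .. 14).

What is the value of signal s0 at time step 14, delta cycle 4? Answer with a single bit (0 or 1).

t=0 Δ0: s1=1 s4=1 s2=1 s5=0 s8=0 s6=1 s0=1 s3=0 clk=0 s7=1
  Δ1: clk:0→1
  Δ2: s5:0→1
  Δ3: s0:1→0
  Δ4: s7:1→0
  (4Δ to stable)
t=1 Δ0: s1=1 s4=1 s2=1 s5=1 s8=0 s6=1 s0=0 s3=0 clk=1 s7=0
  Δ1: clk:1→0
  (1Δ to stable)
t=2 Δ0: s1=1 s4=1 s2=1 s5=1 s8=0 s6=1 s0=0 s3=0 clk=0 s7=0
  Δ1: clk:0→1
  Δ2: s5:1→0
  Δ3: s0:0→1
  Δ4: s7:0→1
  (4Δ to stable)
t=3 Δ0: s1=1 s4=1 s2=1 s5=0 s8=0 s6=1 s0=1 s3=0 clk=1 s7=1
  Δ1: clk:1→0
  (1Δ to stable)
t=4 Δ0: s1=1 s4=1 s2=1 s5=0 s8=0 s6=1 s0=1 s3=0 clk=0 s7=1
  Δ1: clk:0→1
  Δ2: s5:0→1
  Δ3: s0:1→0
  Δ4: s7:1→0
  (4Δ to stable)
t=5 Δ0: s1=1 s4=1 s2=1 s5=1 s8=0 s6=1 s0=0 s3=0 clk=1 s7=0
  Δ1: clk:1→0
  (1Δ to stable)
t=6 Δ0: s1=1 s4=1 s2=1 s5=1 s8=0 s6=1 s0=0 s3=0 clk=0 s7=0
  Δ1: clk:0→1
  Δ2: s5:1→0
  Δ3: s0:0→1
  Δ4: s7:0→1
  (4Δ to stable)
t=7 Δ0: s1=1 s4=1 s2=1 s5=0 s8=0 s6=1 s0=1 s3=0 clk=1 s7=1
  Δ1: clk:1→0
  (1Δ to stable)
t=8 Δ0: s1=1 s4=1 s2=1 s5=0 s8=0 s6=1 s0=1 s3=0 clk=0 s7=1
  Δ1: clk:0→1
  Δ2: s5:0→1
  Δ3: s0:1→0
  Δ4: s7:1→0
  (4Δ to stable)
t=9 Δ0: s1=1 s4=1 s2=1 s5=1 s8=0 s6=1 s0=0 s3=0 clk=1 s7=0
  Δ1: clk:1→0
  (1Δ to stable)
t=10 Δ0: s1=1 s4=1 s2=1 s5=1 s8=0 s6=1 s0=0 s3=0 clk=0 s7=0
  Δ1: clk:0→1
  Δ2: s5:1→0
  Δ3: s0:0→1
  Δ4: s7:0→1
  (4Δ to stable)
t=11 Δ0: s1=1 s4=1 s2=1 s5=0 s8=0 s6=1 s0=1 s3=0 clk=1 s7=1
  Δ1: clk:1→0
  (1Δ to stable)
t=12 Δ0: s1=1 s4=1 s2=1 s5=0 s8=0 s6=1 s0=1 s3=0 clk=0 s7=1
  Δ1: clk:0→1
  Δ2: s5:0→1
  Δ3: s0:1→0
  Δ4: s7:1→0
  (4Δ to stable)
t=13 Δ0: s1=1 s4=1 s2=1 s5=1 s8=0 s6=1 s0=0 s3=0 clk=1 s7=0
  Δ1: clk:1→0
  (1Δ to stable)
t=14 Δ0: s1=1 s4=1 s2=1 s5=1 s8=0 s6=1 s0=0 s3=0 clk=0 s7=0
  Δ1: clk:0→1
  Δ2: s5:1→0
  Δ3: s0:0→1
  Δ4: s7:0→1
  (4Δ to stable)

1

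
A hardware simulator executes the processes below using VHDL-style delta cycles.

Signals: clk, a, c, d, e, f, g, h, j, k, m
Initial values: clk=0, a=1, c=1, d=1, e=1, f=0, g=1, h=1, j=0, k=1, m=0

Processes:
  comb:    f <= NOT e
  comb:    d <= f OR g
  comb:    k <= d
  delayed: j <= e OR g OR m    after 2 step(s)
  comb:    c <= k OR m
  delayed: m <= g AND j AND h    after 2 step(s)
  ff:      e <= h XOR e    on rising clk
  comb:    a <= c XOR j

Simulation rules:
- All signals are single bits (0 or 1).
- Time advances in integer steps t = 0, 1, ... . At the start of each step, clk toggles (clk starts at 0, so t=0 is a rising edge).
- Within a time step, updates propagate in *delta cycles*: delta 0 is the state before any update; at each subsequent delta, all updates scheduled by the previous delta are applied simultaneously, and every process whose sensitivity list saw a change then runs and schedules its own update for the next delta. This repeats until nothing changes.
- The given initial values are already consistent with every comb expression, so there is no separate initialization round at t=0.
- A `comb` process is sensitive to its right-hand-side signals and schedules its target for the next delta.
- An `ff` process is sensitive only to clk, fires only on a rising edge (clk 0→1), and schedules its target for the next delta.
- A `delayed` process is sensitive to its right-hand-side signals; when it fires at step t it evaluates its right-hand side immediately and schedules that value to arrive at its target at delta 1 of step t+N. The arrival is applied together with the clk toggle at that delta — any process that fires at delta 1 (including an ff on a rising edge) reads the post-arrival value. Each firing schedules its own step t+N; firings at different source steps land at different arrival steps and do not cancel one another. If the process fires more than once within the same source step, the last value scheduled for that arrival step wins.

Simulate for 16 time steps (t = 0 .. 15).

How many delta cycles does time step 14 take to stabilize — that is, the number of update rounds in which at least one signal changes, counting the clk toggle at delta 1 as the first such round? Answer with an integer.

t0.Δ0 m=0 f=0 h=1 clk=0 k=1 a=1 e=1 c=1 g=1 d=1 j=0
t0.Δ1 m=0 f=0 h=1 clk=1 k=1 a=1 e=1 c=1 g=1 d=1 j=0
t0.Δ2 m=0 f=0 h=1 clk=1 k=1 a=1 e=0 c=1 g=1 d=1 j=0
t0.Δ3 m=0 f=1 h=1 clk=1 k=1 a=1 e=0 c=1 g=1 d=1 j=0
t1.Δ0 m=0 f=1 h=1 clk=1 k=1 a=1 e=0 c=1 g=1 d=1 j=0
t1.Δ1 m=0 f=1 h=1 clk=0 k=1 a=1 e=0 c=1 g=1 d=1 j=0
t2.Δ0 m=0 f=1 h=1 clk=0 k=1 a=1 e=0 c=1 g=1 d=1 j=0
t2.Δ1 m=0 f=1 h=1 clk=1 k=1 a=1 e=0 c=1 g=1 d=1 j=1
t2.Δ2 m=0 f=1 h=1 clk=1 k=1 a=0 e=1 c=1 g=1 d=1 j=1
t2.Δ3 m=0 f=0 h=1 clk=1 k=1 a=0 e=1 c=1 g=1 d=1 j=1
t3.Δ0 m=0 f=0 h=1 clk=1 k=1 a=0 e=1 c=1 g=1 d=1 j=1
t3.Δ1 m=0 f=0 h=1 clk=0 k=1 a=0 e=1 c=1 g=1 d=1 j=1
t4.Δ0 m=0 f=0 h=1 clk=0 k=1 a=0 e=1 c=1 g=1 d=1 j=1
t4.Δ1 m=1 f=0 h=1 clk=1 k=1 a=0 e=1 c=1 g=1 d=1 j=1
t4.Δ2 m=1 f=0 h=1 clk=1 k=1 a=0 e=0 c=1 g=1 d=1 j=1
t4.Δ3 m=1 f=1 h=1 clk=1 k=1 a=0 e=0 c=1 g=1 d=1 j=1
t5.Δ0 m=1 f=1 h=1 clk=1 k=1 a=0 e=0 c=1 g=1 d=1 j=1
t5.Δ1 m=1 f=1 h=1 clk=0 k=1 a=0 e=0 c=1 g=1 d=1 j=1
t6.Δ0 m=1 f=1 h=1 clk=0 k=1 a=0 e=0 c=1 g=1 d=1 j=1
t6.Δ1 m=1 f=1 h=1 clk=1 k=1 a=0 e=0 c=1 g=1 d=1 j=1
t6.Δ2 m=1 f=1 h=1 clk=1 k=1 a=0 e=1 c=1 g=1 d=1 j=1
t6.Δ3 m=1 f=0 h=1 clk=1 k=1 a=0 e=1 c=1 g=1 d=1 j=1
t7.Δ0 m=1 f=0 h=1 clk=1 k=1 a=0 e=1 c=1 g=1 d=1 j=1
t7.Δ1 m=1 f=0 h=1 clk=0 k=1 a=0 e=1 c=1 g=1 d=1 j=1
t8.Δ0 m=1 f=0 h=1 clk=0 k=1 a=0 e=1 c=1 g=1 d=1 j=1
t8.Δ1 m=1 f=0 h=1 clk=1 k=1 a=0 e=1 c=1 g=1 d=1 j=1
t8.Δ2 m=1 f=0 h=1 clk=1 k=1 a=0 e=0 c=1 g=1 d=1 j=1
t8.Δ3 m=1 f=1 h=1 clk=1 k=1 a=0 e=0 c=1 g=1 d=1 j=1
t9.Δ0 m=1 f=1 h=1 clk=1 k=1 a=0 e=0 c=1 g=1 d=1 j=1
t9.Δ1 m=1 f=1 h=1 clk=0 k=1 a=0 e=0 c=1 g=1 d=1 j=1
t10.Δ0 m=1 f=1 h=1 clk=0 k=1 a=0 e=0 c=1 g=1 d=1 j=1
t10.Δ1 m=1 f=1 h=1 clk=1 k=1 a=0 e=0 c=1 g=1 d=1 j=1
t10.Δ2 m=1 f=1 h=1 clk=1 k=1 a=0 e=1 c=1 g=1 d=1 j=1
t10.Δ3 m=1 f=0 h=1 clk=1 k=1 a=0 e=1 c=1 g=1 d=1 j=1
t11.Δ0 m=1 f=0 h=1 clk=1 k=1 a=0 e=1 c=1 g=1 d=1 j=1
t11.Δ1 m=1 f=0 h=1 clk=0 k=1 a=0 e=1 c=1 g=1 d=1 j=1
t12.Δ0 m=1 f=0 h=1 clk=0 k=1 a=0 e=1 c=1 g=1 d=1 j=1
t12.Δ1 m=1 f=0 h=1 clk=1 k=1 a=0 e=1 c=1 g=1 d=1 j=1
t12.Δ2 m=1 f=0 h=1 clk=1 k=1 a=0 e=0 c=1 g=1 d=1 j=1
t12.Δ3 m=1 f=1 h=1 clk=1 k=1 a=0 e=0 c=1 g=1 d=1 j=1
t13.Δ0 m=1 f=1 h=1 clk=1 k=1 a=0 e=0 c=1 g=1 d=1 j=1
t13.Δ1 m=1 f=1 h=1 clk=0 k=1 a=0 e=0 c=1 g=1 d=1 j=1
t14.Δ0 m=1 f=1 h=1 clk=0 k=1 a=0 e=0 c=1 g=1 d=1 j=1
t14.Δ1 m=1 f=1 h=1 clk=1 k=1 a=0 e=0 c=1 g=1 d=1 j=1
t14.Δ2 m=1 f=1 h=1 clk=1 k=1 a=0 e=1 c=1 g=1 d=1 j=1
t14.Δ3 m=1 f=0 h=1 clk=1 k=1 a=0 e=1 c=1 g=1 d=1 j=1
t15.Δ0 m=1 f=0 h=1 clk=1 k=1 a=0 e=1 c=1 g=1 d=1 j=1
t15.Δ1 m=1 f=0 h=1 clk=0 k=1 a=0 e=1 c=1 g=1 d=1 j=1

3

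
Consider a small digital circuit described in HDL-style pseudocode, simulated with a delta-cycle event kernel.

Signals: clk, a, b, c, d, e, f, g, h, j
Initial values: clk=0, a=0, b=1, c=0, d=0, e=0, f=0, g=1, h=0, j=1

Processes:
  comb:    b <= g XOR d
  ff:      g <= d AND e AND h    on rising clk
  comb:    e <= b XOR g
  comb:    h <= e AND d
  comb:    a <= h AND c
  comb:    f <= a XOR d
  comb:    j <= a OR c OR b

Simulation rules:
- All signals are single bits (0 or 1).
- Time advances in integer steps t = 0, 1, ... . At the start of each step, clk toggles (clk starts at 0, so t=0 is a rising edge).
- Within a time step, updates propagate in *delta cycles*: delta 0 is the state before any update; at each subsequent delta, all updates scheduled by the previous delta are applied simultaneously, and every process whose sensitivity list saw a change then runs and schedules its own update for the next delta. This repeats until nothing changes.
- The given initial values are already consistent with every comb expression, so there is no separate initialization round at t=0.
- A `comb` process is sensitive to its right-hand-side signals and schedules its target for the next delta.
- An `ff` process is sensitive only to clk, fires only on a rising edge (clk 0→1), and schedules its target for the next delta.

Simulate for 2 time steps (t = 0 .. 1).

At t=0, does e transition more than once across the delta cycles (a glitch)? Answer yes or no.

yes

t0.Δ0 j=1 d=0 f=0 clk=0 c=0 h=0 g=1 a=0 b=1 e=0
t0.Δ1 j=1 d=0 f=0 clk=1 c=0 h=0 g=1 a=0 b=1 e=0
t0.Δ2 j=1 d=0 f=0 clk=1 c=0 h=0 g=0 a=0 b=1 e=0
t0.Δ3 j=1 d=0 f=0 clk=1 c=0 h=0 g=0 a=0 b=0 e=1
t0.Δ4 j=0 d=0 f=0 clk=1 c=0 h=0 g=0 a=0 b=0 e=0
t1.Δ0 j=0 d=0 f=0 clk=1 c=0 h=0 g=0 a=0 b=0 e=0
t1.Δ1 j=0 d=0 f=0 clk=0 c=0 h=0 g=0 a=0 b=0 e=0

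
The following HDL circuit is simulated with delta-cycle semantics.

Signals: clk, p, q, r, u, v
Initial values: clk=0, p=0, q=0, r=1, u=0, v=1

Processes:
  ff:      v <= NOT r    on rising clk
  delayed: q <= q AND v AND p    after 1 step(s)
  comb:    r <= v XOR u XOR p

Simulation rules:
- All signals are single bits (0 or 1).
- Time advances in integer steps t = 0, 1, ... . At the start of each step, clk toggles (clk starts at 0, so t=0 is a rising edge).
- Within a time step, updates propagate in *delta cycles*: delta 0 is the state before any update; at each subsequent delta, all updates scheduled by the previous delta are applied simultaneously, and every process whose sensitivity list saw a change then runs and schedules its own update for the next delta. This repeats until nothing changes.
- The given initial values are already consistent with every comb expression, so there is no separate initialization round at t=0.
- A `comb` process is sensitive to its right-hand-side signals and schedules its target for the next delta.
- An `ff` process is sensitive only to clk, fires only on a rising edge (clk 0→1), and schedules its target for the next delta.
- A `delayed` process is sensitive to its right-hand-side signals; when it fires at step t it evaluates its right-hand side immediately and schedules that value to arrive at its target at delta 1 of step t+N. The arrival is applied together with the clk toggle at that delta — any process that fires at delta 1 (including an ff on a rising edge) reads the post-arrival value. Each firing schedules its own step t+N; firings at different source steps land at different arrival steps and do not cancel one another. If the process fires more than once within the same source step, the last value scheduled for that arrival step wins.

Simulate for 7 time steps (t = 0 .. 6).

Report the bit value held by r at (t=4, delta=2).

1

t=0 Δ0: v=1 q=0 u=0 p=0 r=1 clk=0
  Δ1: clk:0→1
  Δ2: v:1→0
  Δ3: r:1→0
  (3Δ to stable)
t=1 Δ0: v=0 q=0 u=0 p=0 r=0 clk=1
  Δ1: clk:1→0
  (1Δ to stable)
t=2 Δ0: v=0 q=0 u=0 p=0 r=0 clk=0
  Δ1: clk:0→1
  Δ2: v:0→1
  Δ3: r:0→1
  (3Δ to stable)
t=3 Δ0: v=1 q=0 u=0 p=0 r=1 clk=1
  Δ1: clk:1→0
  (1Δ to stable)
t=4 Δ0: v=1 q=0 u=0 p=0 r=1 clk=0
  Δ1: clk:0→1
  Δ2: v:1→0
  Δ3: r:1→0
  (3Δ to stable)
t=5 Δ0: v=0 q=0 u=0 p=0 r=0 clk=1
  Δ1: clk:1→0
  (1Δ to stable)
t=6 Δ0: v=0 q=0 u=0 p=0 r=0 clk=0
  Δ1: clk:0→1
  Δ2: v:0→1
  Δ3: r:0→1
  (3Δ to stable)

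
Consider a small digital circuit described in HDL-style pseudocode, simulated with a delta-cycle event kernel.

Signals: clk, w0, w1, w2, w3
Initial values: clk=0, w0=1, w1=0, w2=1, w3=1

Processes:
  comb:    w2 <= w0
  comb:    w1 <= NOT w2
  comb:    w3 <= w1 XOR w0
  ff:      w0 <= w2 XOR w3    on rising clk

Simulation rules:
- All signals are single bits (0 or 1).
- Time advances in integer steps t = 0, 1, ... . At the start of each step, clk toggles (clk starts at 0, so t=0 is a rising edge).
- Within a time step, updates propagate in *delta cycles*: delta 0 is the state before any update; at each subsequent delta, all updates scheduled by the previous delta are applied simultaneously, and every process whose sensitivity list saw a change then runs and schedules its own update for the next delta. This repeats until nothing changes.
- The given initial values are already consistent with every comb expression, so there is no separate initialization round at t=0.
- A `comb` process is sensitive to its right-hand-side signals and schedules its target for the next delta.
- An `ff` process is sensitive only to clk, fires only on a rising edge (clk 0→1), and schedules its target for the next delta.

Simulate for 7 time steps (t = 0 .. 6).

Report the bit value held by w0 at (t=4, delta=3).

0

t=0 Δ0: w3=1 w2=1 w1=0 w0=1 clk=0
  Δ1: clk:0→1
  Δ2: w0:1→0
  Δ3: w3:1→0, w2:1→0
  Δ4: w1:0→1
  Δ5: w3:0→1
  (5Δ to stable)
t=1 Δ0: w3=1 w2=0 w1=1 w0=0 clk=1
  Δ1: clk:1→0
  (1Δ to stable)
t=2 Δ0: w3=1 w2=0 w1=1 w0=0 clk=0
  Δ1: clk:0→1
  Δ2: w0:0→1
  Δ3: w3:1→0, w2:0→1
  Δ4: w1:1→0
  Δ5: w3:0→1
  (5Δ to stable)
t=3 Δ0: w3=1 w2=1 w1=0 w0=1 clk=1
  Δ1: clk:1→0
  (1Δ to stable)
t=4 Δ0: w3=1 w2=1 w1=0 w0=1 clk=0
  Δ1: clk:0→1
  Δ2: w0:1→0
  Δ3: w3:1→0, w2:1→0
  Δ4: w1:0→1
  Δ5: w3:0→1
  (5Δ to stable)
t=5 Δ0: w3=1 w2=0 w1=1 w0=0 clk=1
  Δ1: clk:1→0
  (1Δ to stable)
t=6 Δ0: w3=1 w2=0 w1=1 w0=0 clk=0
  Δ1: clk:0→1
  Δ2: w0:0→1
  Δ3: w3:1→0, w2:0→1
  Δ4: w1:1→0
  Δ5: w3:0→1
  (5Δ to stable)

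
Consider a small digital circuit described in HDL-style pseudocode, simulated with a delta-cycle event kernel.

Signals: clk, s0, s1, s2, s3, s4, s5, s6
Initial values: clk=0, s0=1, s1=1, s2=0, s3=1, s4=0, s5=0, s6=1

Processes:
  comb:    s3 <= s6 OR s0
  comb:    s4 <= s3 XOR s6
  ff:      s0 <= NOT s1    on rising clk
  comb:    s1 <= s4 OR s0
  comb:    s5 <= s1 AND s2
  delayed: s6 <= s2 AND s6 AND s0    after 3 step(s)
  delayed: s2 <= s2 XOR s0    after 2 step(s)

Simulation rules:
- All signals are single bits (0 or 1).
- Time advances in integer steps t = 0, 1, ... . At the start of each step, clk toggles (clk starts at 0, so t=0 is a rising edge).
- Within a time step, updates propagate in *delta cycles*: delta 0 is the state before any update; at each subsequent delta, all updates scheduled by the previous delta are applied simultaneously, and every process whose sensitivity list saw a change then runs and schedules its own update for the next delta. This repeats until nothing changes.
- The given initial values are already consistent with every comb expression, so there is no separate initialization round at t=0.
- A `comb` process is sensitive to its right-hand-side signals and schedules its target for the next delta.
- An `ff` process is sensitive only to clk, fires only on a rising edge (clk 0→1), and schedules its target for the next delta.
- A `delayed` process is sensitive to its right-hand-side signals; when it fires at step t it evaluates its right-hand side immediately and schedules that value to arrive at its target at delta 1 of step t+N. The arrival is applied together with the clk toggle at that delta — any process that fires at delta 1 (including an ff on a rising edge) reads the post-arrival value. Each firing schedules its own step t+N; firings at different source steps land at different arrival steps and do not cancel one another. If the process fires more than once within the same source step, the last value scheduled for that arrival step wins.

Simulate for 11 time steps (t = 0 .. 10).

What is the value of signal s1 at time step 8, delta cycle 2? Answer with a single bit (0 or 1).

1

t=0 Δ0: s0=1 s5=0 s1=1 s6=1 s4=0 clk=0 s3=1 s2=0
  Δ1: clk:0→1
  Δ2: s0:1→0
  Δ3: s1:1→0
  (3Δ to stable)
t=1 Δ0: s0=0 s5=0 s1=0 s6=1 s4=0 clk=1 s3=1 s2=0
  Δ1: clk:1→0
  (1Δ to stable)
t=2 Δ0: s0=0 s5=0 s1=0 s6=1 s4=0 clk=0 s3=1 s2=0
  Δ1: clk:0→1
  Δ2: s0:0→1
  Δ3: s1:0→1
  (3Δ to stable)
t=3 Δ0: s0=1 s5=0 s1=1 s6=1 s4=0 clk=1 s3=1 s2=0
  Δ1: s6:1→0, clk:1→0
  Δ2: s4:0→1
  (2Δ to stable)
t=4 Δ0: s0=1 s5=0 s1=1 s6=0 s4=1 clk=0 s3=1 s2=0
  Δ1: clk:0→1, s2:0→1
  Δ2: s0:1→0, s5:0→1
  Δ3: s3:1→0
  Δ4: s4:1→0
  Δ5: s1:1→0
  Δ6: s5:1→0
  (6Δ to stable)
t=5 Δ0: s0=0 s5=0 s1=0 s6=0 s4=0 clk=1 s3=0 s2=1
  Δ1: clk:1→0
  (1Δ to stable)
t=6 Δ0: s0=0 s5=0 s1=0 s6=0 s4=0 clk=0 s3=0 s2=1
  Δ1: clk:0→1
  Δ2: s0:0→1
  Δ3: s1:0→1, s3:0→1
  Δ4: s5:0→1, s4:0→1
  (4Δ to stable)
t=7 Δ0: s0=1 s5=1 s1=1 s6=0 s4=1 clk=1 s3=1 s2=1
  Δ1: clk:1→0
  (1Δ to stable)
t=8 Δ0: s0=1 s5=1 s1=1 s6=0 s4=1 clk=0 s3=1 s2=1
  Δ1: clk:0→1, s2:1→0
  Δ2: s0:1→0, s5:1→0
  Δ3: s3:1→0
  Δ4: s4:1→0
  Δ5: s1:1→0
  (5Δ to stable)
t=9 Δ0: s0=0 s5=0 s1=0 s6=0 s4=0 clk=1 s3=0 s2=0
  Δ1: clk:1→0
  (1Δ to stable)
t=10 Δ0: s0=0 s5=0 s1=0 s6=0 s4=0 clk=0 s3=0 s2=0
  Δ1: clk:0→1
  Δ2: s0:0→1
  Δ3: s1:0→1, s3:0→1
  Δ4: s4:0→1
  (4Δ to stable)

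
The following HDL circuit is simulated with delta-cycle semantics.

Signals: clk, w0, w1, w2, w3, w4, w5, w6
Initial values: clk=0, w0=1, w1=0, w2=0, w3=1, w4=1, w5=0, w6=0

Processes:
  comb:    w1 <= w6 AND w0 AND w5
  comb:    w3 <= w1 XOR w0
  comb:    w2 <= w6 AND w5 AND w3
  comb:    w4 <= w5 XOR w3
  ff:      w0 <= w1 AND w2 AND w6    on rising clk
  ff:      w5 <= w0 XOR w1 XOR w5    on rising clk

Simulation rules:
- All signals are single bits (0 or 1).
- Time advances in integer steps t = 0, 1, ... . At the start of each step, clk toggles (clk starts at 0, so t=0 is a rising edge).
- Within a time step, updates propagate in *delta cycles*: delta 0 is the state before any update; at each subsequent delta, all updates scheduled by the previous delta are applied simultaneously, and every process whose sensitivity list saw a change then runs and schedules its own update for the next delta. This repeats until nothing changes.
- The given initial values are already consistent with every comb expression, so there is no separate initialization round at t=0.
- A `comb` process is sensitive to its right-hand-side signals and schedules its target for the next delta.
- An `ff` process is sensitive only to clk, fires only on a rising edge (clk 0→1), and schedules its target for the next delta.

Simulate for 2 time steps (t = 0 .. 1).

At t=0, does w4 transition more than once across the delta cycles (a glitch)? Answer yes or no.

t=0 Δ0: w5=0 w2=0 w6=0 w0=1 clk=0 w1=0 w4=1 w3=1
  Δ1: clk:0→1
  Δ2: w5:0→1, w0:1→0
  Δ3: w4:1→0, w3:1→0
  Δ4: w4:0→1
  (4Δ to stable)
t=1 Δ0: w5=1 w2=0 w6=0 w0=0 clk=1 w1=0 w4=1 w3=0
  Δ1: clk:1→0
  (1Δ to stable)

yes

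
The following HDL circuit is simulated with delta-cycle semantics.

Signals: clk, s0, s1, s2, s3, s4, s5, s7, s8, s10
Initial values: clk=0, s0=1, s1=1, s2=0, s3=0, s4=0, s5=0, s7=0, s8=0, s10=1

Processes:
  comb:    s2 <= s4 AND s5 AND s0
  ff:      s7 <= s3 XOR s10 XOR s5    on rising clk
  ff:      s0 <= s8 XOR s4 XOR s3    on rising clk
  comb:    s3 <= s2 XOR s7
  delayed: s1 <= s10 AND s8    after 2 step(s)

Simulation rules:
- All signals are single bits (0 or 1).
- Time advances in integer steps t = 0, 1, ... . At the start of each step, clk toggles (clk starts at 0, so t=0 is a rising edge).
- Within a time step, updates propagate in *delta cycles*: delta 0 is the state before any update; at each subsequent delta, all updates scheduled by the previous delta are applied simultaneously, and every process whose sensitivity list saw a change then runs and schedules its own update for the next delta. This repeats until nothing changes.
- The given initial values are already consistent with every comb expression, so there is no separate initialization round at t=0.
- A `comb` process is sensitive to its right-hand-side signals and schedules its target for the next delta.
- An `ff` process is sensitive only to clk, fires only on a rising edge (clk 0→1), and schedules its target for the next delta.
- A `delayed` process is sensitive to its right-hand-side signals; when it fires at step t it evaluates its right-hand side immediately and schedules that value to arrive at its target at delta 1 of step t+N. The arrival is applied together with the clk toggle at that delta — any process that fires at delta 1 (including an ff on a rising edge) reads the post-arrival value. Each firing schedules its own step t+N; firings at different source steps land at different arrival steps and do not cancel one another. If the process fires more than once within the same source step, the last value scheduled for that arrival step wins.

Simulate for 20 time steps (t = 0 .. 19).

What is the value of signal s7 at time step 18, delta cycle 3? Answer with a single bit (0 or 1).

0

[bits: s0,s8,s1,s10,s2,s3,s7,clk,s4,s5]
t=0: Δ0=1011000000 Δ1=1011000100 Δ2=0011001100 Δ3=0011011100 | 3Δ
t=1: Δ0=0011011100 Δ1=0011011000 | 1Δ
t=2: Δ0=0011011000 Δ1=0011011100 Δ2=1011010100 Δ3=1011000100 | 3Δ
t=3: Δ0=1011000100 Δ1=1011000000 | 1Δ
t=4: Δ0=1011000000 Δ1=1011000100 Δ2=0011001100 Δ3=0011011100 | 3Δ
t=5: Δ0=0011011100 Δ1=0011011000 | 1Δ
t=6: Δ0=0011011000 Δ1=0011011100 Δ2=1011010100 Δ3=1011000100 | 3Δ
t=7: Δ0=1011000100 Δ1=1011000000 | 1Δ
t=8: Δ0=1011000000 Δ1=1011000100 Δ2=0011001100 Δ3=0011011100 | 3Δ
t=9: Δ0=0011011100 Δ1=0011011000 | 1Δ
t=10: Δ0=0011011000 Δ1=0011011100 Δ2=1011010100 Δ3=1011000100 | 3Δ
t=11: Δ0=1011000100 Δ1=1011000000 | 1Δ
t=12: Δ0=1011000000 Δ1=1011000100 Δ2=0011001100 Δ3=0011011100 | 3Δ
t=13: Δ0=0011011100 Δ1=0011011000 | 1Δ
t=14: Δ0=0011011000 Δ1=0011011100 Δ2=1011010100 Δ3=1011000100 | 3Δ
t=15: Δ0=1011000100 Δ1=1011000000 | 1Δ
t=16: Δ0=1011000000 Δ1=1011000100 Δ2=0011001100 Δ3=0011011100 | 3Δ
t=17: Δ0=0011011100 Δ1=0011011000 | 1Δ
t=18: Δ0=0011011000 Δ1=0011011100 Δ2=1011010100 Δ3=1011000100 | 3Δ
t=19: Δ0=1011000100 Δ1=1011000000 | 1Δ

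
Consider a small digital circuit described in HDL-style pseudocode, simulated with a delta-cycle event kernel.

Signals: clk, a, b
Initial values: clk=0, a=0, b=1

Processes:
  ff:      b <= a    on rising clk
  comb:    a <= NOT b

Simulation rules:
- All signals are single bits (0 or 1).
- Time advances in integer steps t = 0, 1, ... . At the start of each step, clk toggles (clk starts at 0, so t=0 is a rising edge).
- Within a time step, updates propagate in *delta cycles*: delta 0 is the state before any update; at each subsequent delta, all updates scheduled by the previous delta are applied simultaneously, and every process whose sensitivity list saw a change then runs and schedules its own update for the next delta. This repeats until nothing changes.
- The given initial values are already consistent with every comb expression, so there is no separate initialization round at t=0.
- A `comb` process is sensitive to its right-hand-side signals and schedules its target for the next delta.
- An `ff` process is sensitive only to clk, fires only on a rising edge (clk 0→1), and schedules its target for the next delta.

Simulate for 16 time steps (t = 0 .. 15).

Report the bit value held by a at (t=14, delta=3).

t=0 Δ0: a=0 b=1 clk=0
  Δ1: clk:0→1
  Δ2: b:1→0
  Δ3: a:0→1
  (3Δ to stable)
t=1 Δ0: a=1 b=0 clk=1
  Δ1: clk:1→0
  (1Δ to stable)
t=2 Δ0: a=1 b=0 clk=0
  Δ1: clk:0→1
  Δ2: b:0→1
  Δ3: a:1→0
  (3Δ to stable)
t=3 Δ0: a=0 b=1 clk=1
  Δ1: clk:1→0
  (1Δ to stable)
t=4 Δ0: a=0 b=1 clk=0
  Δ1: clk:0→1
  Δ2: b:1→0
  Δ3: a:0→1
  (3Δ to stable)
t=5 Δ0: a=1 b=0 clk=1
  Δ1: clk:1→0
  (1Δ to stable)
t=6 Δ0: a=1 b=0 clk=0
  Δ1: clk:0→1
  Δ2: b:0→1
  Δ3: a:1→0
  (3Δ to stable)
t=7 Δ0: a=0 b=1 clk=1
  Δ1: clk:1→0
  (1Δ to stable)
t=8 Δ0: a=0 b=1 clk=0
  Δ1: clk:0→1
  Δ2: b:1→0
  Δ3: a:0→1
  (3Δ to stable)
t=9 Δ0: a=1 b=0 clk=1
  Δ1: clk:1→0
  (1Δ to stable)
t=10 Δ0: a=1 b=0 clk=0
  Δ1: clk:0→1
  Δ2: b:0→1
  Δ3: a:1→0
  (3Δ to stable)
t=11 Δ0: a=0 b=1 clk=1
  Δ1: clk:1→0
  (1Δ to stable)
t=12 Δ0: a=0 b=1 clk=0
  Δ1: clk:0→1
  Δ2: b:1→0
  Δ3: a:0→1
  (3Δ to stable)
t=13 Δ0: a=1 b=0 clk=1
  Δ1: clk:1→0
  (1Δ to stable)
t=14 Δ0: a=1 b=0 clk=0
  Δ1: clk:0→1
  Δ2: b:0→1
  Δ3: a:1→0
  (3Δ to stable)
t=15 Δ0: a=0 b=1 clk=1
  Δ1: clk:1→0
  (1Δ to stable)

0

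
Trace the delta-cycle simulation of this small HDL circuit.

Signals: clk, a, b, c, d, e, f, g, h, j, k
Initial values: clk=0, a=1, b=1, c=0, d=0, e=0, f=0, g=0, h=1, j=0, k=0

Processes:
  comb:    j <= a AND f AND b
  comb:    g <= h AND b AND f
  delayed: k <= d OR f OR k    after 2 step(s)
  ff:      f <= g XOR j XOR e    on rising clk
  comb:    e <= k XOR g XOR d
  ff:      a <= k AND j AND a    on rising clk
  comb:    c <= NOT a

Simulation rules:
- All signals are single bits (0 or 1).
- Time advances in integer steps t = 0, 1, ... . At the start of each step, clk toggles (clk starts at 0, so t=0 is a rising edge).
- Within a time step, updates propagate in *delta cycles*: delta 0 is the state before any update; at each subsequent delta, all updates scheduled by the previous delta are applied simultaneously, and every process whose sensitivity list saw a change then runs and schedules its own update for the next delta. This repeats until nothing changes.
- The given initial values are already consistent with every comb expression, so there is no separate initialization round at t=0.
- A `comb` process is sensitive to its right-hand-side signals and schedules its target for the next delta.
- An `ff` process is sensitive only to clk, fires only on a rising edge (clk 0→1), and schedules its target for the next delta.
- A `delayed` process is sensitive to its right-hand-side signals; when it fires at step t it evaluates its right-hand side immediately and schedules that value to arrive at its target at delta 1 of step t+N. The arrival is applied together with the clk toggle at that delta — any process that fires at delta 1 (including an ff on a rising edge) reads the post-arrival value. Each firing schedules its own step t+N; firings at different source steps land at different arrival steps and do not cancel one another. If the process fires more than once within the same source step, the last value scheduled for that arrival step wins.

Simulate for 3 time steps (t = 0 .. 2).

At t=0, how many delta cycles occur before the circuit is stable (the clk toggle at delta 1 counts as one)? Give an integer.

3

t0.Δ0 d=0 b=1 f=0 e=0 k=0 clk=0 a=1 h=1 g=0 j=0 c=0
t0.Δ1 d=0 b=1 f=0 e=0 k=0 clk=1 a=1 h=1 g=0 j=0 c=0
t0.Δ2 d=0 b=1 f=0 e=0 k=0 clk=1 a=0 h=1 g=0 j=0 c=0
t0.Δ3 d=0 b=1 f=0 e=0 k=0 clk=1 a=0 h=1 g=0 j=0 c=1
t1.Δ0 d=0 b=1 f=0 e=0 k=0 clk=1 a=0 h=1 g=0 j=0 c=1
t1.Δ1 d=0 b=1 f=0 e=0 k=0 clk=0 a=0 h=1 g=0 j=0 c=1
t2.Δ0 d=0 b=1 f=0 e=0 k=0 clk=0 a=0 h=1 g=0 j=0 c=1
t2.Δ1 d=0 b=1 f=0 e=0 k=0 clk=1 a=0 h=1 g=0 j=0 c=1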